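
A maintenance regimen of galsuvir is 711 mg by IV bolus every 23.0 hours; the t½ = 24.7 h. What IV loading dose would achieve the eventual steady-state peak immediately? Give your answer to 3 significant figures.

k = ln 2 / 24.7 = 0.02806 h⁻¹
Accumulation ratio R = 1 / (1 − e^(−kτ)) = 1 / (1 − e^(−0.02806×23.0)) = 1 / (1 − 0.5244) = 2.103
Loading dose = maintenance dose × R = 711 × 2.103 ≈ 1500 mg

1500 mg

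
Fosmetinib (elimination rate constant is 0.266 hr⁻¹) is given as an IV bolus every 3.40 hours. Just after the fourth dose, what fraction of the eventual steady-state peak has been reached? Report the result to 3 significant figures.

f_n = 1 − e^(−nkτ) = 1 − e^(−4 × 0.2660 × 3.40) = 1 − e^(−3.618) = 1 − 0.02685 ≈ 0.973

0.973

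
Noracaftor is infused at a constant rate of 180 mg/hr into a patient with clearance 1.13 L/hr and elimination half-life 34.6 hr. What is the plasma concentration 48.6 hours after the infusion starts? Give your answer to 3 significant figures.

99.1 mg/L

Css = rate / CL = 180 / 1.13 = 159.3 mg/L
k = ln 2 / 34.6 = 0.02003 hr⁻¹
C(t) = Css (1 − e^(−kt)) = 159.3 × (1 − e^(−0.9736)) = 159.3 × 0.6223 ≈ 99.1 mg/L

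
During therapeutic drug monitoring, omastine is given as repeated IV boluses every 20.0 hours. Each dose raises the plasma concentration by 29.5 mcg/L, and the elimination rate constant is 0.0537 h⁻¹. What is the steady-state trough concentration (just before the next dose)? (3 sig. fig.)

15.3 mcg/L

Fraction remaining after one interval: e^(−kτ) = e^(−0.05370 × 20.0) = 0.3416
R = 1 / (1 − 0.3416) = 1.519
Css,max = 29.5 × 1.519 = 44.81 mcg/L
Css,min = Css,max × e^(−kτ) = 44.81 × 0.3416 ≈ 15.3 mcg/L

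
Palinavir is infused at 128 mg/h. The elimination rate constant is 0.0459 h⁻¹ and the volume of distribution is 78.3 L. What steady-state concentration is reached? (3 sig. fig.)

35.6 µg/mL

CL = k · V = 0.0459 × 78.3 = 3.594 L/h
Css = rate / CL = 128 / 3.594 ≈ 35.6 µg/mL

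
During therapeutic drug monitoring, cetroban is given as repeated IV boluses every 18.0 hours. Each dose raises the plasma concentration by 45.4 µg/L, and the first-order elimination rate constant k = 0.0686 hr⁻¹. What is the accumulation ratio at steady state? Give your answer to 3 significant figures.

1.41

Fraction remaining after one interval: e^(−kτ) = e^(−0.06860 × 18.0) = 0.2909
R = 1 / (1 − 0.2909) = 1 / 0.7091 ≈ 1.41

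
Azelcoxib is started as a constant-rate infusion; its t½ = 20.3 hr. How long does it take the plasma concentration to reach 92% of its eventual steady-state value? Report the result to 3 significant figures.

k = ln 2 / 20.3 = 0.03415 hr⁻¹
f = 1 − e^(−kt)  ⇒  t = −ln(1 − f) / k
t = −ln(1 − 0.92) / 0.03415 = 2.526 / 0.03415 ≈ 74.0 hours

74.0 hours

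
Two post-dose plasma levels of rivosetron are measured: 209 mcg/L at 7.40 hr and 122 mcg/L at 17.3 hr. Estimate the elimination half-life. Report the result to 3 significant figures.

12.7 hours

k = ln(C₁/C₂) / (t₂ − t₁) = ln(209/122) / (17.3 − 7.40)
  = 0.5383 / 9.900 = 0.05438 hr⁻¹
t½ = ln 2 / k = ln 2 / 0.05438 ≈ 12.7 hours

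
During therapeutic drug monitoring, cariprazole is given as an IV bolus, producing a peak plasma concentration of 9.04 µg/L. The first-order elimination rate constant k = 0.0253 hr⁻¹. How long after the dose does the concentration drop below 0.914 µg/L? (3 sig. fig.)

C(t) = C₀ e^(−kt)  ⇒  t = ln(C₀/C) / k
t = ln(9.04/0.914) / 0.02530 = 2.292 / 0.02530 ≈ 90.6 hours

90.6 hours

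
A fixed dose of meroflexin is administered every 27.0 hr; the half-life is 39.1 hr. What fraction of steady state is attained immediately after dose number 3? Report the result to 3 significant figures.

k = ln 2 / 39.1 = 0.01773 hr⁻¹
f_n = 1 − e^(−nkτ) = 1 − e^(−3 × 0.01773 × 27.0) = 1 − e^(−1.436) = 1 − 0.2379 ≈ 0.762

0.762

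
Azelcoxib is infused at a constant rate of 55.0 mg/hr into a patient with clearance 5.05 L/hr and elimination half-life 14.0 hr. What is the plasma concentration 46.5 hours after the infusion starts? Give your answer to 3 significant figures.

9.80 µg/mL

Css = rate / CL = 55.0 / 5.05 = 10.89 µg/mL
k = ln 2 / 14.0 = 0.04951 hr⁻¹
C(t) = Css (1 − e^(−kt)) = 10.89 × (1 − e^(−2.302)) = 10.89 × 0.9000 ≈ 9.80 µg/mL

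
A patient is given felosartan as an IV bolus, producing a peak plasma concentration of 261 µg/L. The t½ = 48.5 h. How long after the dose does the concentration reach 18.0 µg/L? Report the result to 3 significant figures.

k = ln 2 / 48.5 = 0.01429 h⁻¹
C(t) = C₀ e^(−kt)  ⇒  t = ln(C₀/C) / k
t = ln(261/18.0) / 0.01429 = 2.674 / 0.01429 ≈ 187 hours

187 hours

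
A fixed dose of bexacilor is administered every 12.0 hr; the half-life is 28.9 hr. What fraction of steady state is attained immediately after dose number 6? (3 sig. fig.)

k = ln 2 / 28.9 = 0.02398 hr⁻¹
f_n = 1 − e^(−nkτ) = 1 − e^(−6 × 0.02398 × 12.0) = 1 − e^(−1.727) = 1 − 0.1778 ≈ 0.822

0.822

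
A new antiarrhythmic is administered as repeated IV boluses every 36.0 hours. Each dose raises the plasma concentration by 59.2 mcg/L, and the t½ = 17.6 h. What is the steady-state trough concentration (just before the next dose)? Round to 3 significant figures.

k = ln 2 / 17.6 = 0.03938 h⁻¹
Fraction remaining after one interval: e^(−kτ) = e^(−0.03938 × 36.0) = 0.2422
R = 1 / (1 − 0.2422) = 1.320
Css,max = 59.2 × 1.320 = 78.13 mcg/L
Css,min = Css,max × e^(−kτ) = 78.13 × 0.2422 ≈ 18.9 mcg/L

18.9 mcg/L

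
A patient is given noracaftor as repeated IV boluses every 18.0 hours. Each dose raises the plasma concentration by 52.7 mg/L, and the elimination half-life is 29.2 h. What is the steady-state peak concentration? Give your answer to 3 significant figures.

152 mg/L

k = ln 2 / 29.2 = 0.02374 h⁻¹
Fraction remaining after one interval: e^(−kτ) = e^(−0.02374 × 18.0) = 0.6523
R = 1 / (1 − 0.6523) = 2.876
Css,max = 52.7 × 2.876 ≈ 152 mg/L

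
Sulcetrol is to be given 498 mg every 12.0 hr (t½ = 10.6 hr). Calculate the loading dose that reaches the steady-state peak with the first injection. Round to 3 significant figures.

k = ln 2 / 10.6 = 0.06539 hr⁻¹
Accumulation ratio R = 1 / (1 − e^(−kτ)) = 1 / (1 − e^(−0.06539×12.0)) = 1 / (1 − 0.4563) = 1.839
Loading dose = maintenance dose × R = 498 × 1.839 ≈ 916 mg

916 mg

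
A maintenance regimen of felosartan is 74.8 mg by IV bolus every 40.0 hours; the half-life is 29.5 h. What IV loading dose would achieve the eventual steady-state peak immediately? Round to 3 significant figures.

123 mg

k = ln 2 / 29.5 = 0.02350 h⁻¹
Accumulation ratio R = 1 / (1 − e^(−kτ)) = 1 / (1 − e^(−0.02350×40.0)) = 1 / (1 − 0.3907) = 1.641
Loading dose = maintenance dose × R = 74.8 × 1.641 ≈ 123 mg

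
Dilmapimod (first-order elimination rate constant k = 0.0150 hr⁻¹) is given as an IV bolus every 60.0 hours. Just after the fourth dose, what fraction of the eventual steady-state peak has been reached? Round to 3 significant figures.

0.973

f_n = 1 − e^(−nkτ) = 1 − e^(−4 × 0.01500 × 60.0) = 1 − e^(−3.600) = 1 − 0.02732 ≈ 0.973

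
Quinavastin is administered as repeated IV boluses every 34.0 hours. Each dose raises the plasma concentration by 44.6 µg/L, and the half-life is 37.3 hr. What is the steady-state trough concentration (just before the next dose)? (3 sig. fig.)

k = ln 2 / 37.3 = 0.01858 hr⁻¹
Fraction remaining after one interval: e^(−kτ) = e^(−0.01858 × 34.0) = 0.5316
R = 1 / (1 − 0.5316) = 2.135
Css,max = 44.6 × 2.135 = 95.22 µg/L
Css,min = Css,max × e^(−kτ) = 95.22 × 0.5316 ≈ 50.6 µg/L

50.6 µg/L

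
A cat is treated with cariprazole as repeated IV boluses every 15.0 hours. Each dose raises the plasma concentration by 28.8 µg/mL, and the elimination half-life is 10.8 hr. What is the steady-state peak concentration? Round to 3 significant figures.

k = ln 2 / 10.8 = 0.06418 hr⁻¹
Fraction remaining after one interval: e^(−kτ) = e^(−0.06418 × 15.0) = 0.3819
R = 1 / (1 − 0.3819) = 1.618
Css,max = 28.8 × 1.618 ≈ 46.6 µg/mL

46.6 µg/mL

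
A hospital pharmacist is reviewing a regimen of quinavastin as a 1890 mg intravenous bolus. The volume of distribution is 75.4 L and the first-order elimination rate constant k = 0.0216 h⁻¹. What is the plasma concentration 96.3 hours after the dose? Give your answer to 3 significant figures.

C₀ = dose / V = 1890 / 75.4 = 25.07 mg/L
C(t) = C₀ e^(−kt) = 25.07 × e^(−0.02160 × 96.3) = 25.07 × e^(−2.080) = 25.07 × 0.1249 ≈ 3.13 mg/L

3.13 mg/L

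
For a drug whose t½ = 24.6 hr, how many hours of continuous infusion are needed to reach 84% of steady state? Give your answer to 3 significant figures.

65.0 hours

k = ln 2 / 24.6 = 0.02818 hr⁻¹
f = 1 − e^(−kt)  ⇒  t = −ln(1 − f) / k
t = −ln(1 − 0.84) / 0.02818 = 1.833 / 0.02818 ≈ 65.0 hours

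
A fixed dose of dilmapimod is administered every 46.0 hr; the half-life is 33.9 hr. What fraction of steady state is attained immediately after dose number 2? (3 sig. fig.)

0.848

k = ln 2 / 33.9 = 0.02045 hr⁻¹
f_n = 1 − e^(−nkτ) = 1 − e^(−2 × 0.02045 × 46.0) = 1 − e^(−1.881) = 1 − 0.1524 ≈ 0.848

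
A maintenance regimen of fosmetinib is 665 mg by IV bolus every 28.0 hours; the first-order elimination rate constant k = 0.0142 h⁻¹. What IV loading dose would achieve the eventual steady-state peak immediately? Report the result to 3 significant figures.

2030 mg

Accumulation ratio R = 1 / (1 − e^(−kτ)) = 1 / (1 − e^(−0.01420×28.0)) = 1 / (1 − 0.6719) = 3.048
Loading dose = maintenance dose × R = 665 × 3.048 ≈ 2030 mg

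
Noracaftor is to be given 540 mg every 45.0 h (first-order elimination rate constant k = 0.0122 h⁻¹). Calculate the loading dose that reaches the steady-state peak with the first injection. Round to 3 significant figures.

1280 mg

Accumulation ratio R = 1 / (1 − e^(−kτ)) = 1 / (1 − e^(−0.01220×45.0)) = 1 / (1 − 0.5775) = 2.367
Loading dose = maintenance dose × R = 540 × 2.367 ≈ 1280 mg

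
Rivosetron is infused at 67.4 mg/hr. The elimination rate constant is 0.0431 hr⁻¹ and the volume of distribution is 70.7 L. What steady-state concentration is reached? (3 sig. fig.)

22.1 mg/L

CL = k · V = 0.0431 × 70.7 = 3.047 L/hr
Css = rate / CL = 67.4 / 3.047 ≈ 22.1 mg/L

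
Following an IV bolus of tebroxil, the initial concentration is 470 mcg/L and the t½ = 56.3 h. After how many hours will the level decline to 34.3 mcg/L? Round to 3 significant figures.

213 hours

k = ln 2 / 56.3 = 0.01231 h⁻¹
C(t) = C₀ e^(−kt)  ⇒  t = ln(C₀/C) / k
t = ln(470/34.3) / 0.01231 = 2.618 / 0.01231 ≈ 213 hours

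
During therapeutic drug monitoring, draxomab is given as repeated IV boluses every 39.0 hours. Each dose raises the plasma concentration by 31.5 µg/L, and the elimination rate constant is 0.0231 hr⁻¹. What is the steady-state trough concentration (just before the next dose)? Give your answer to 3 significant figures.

21.5 µg/L

Fraction remaining after one interval: e^(−kτ) = e^(−0.02310 × 39.0) = 0.4062
R = 1 / (1 − 0.4062) = 1.684
Css,max = 31.5 × 1.684 = 53.05 µg/L
Css,min = Css,max × e^(−kτ) = 53.05 × 0.4062 ≈ 21.5 µg/L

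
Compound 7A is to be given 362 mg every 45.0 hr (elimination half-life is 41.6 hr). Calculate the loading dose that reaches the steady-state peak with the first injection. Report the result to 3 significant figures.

686 mg

k = ln 2 / 41.6 = 0.01666 hr⁻¹
Accumulation ratio R = 1 / (1 − e^(−kτ)) = 1 / (1 − e^(−0.01666×45.0)) = 1 / (1 − 0.4725) = 1.896
Loading dose = maintenance dose × R = 362 × 1.896 ≈ 686 mg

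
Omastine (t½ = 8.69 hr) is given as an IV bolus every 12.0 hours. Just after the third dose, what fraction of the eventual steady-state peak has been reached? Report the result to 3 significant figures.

0.943

k = ln 2 / 8.69 = 0.07976 hr⁻¹
f_n = 1 − e^(−nkτ) = 1 − e^(−3 × 0.07976 × 12.0) = 1 − e^(−2.871) = 1 − 0.05661 ≈ 0.943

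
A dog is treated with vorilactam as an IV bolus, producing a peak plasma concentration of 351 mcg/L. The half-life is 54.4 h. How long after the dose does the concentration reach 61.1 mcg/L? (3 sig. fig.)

137 hours

k = ln 2 / 54.4 = 0.01274 h⁻¹
C(t) = C₀ e^(−kt)  ⇒  t = ln(C₀/C) / k
t = ln(351/61.1) / 0.01274 = 1.748 / 0.01274 ≈ 137 hours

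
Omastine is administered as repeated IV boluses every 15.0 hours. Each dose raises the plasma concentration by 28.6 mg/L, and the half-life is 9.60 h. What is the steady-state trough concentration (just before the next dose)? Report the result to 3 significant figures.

k = ln 2 / 9.60 = 0.07220 h⁻¹
Fraction remaining after one interval: e^(−kτ) = e^(−0.07220 × 15.0) = 0.3386
R = 1 / (1 − 0.3386) = 1.512
Css,max = 28.6 × 1.512 = 43.24 mg/L
Css,min = Css,max × e^(−kτ) = 43.24 × 0.3386 ≈ 14.6 mg/L

14.6 mg/L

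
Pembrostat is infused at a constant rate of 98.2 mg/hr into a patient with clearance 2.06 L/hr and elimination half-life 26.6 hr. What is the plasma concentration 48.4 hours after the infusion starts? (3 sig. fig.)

34.2 mg/L

Css = rate / CL = 98.2 / 2.06 = 47.67 mg/L
k = ln 2 / 26.6 = 0.02606 hr⁻¹
C(t) = Css (1 − e^(−kt)) = 47.67 × (1 − e^(−1.261)) = 47.67 × 0.7167 ≈ 34.2 mg/L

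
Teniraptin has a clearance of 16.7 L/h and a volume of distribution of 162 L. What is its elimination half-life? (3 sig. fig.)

k = CL / V = 16.7 / 162 = 0.1031 h⁻¹
t½ = ln 2 / k = ln 2 / 0.1031 ≈ 6.72 hours

6.72 hours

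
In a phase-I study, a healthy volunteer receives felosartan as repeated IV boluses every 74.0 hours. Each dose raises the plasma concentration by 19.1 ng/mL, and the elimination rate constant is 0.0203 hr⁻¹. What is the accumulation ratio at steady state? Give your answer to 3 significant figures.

1.29

Fraction remaining after one interval: e^(−kτ) = e^(−0.02030 × 74.0) = 0.2226
R = 1 / (1 − 0.2226) = 1 / 0.7774 ≈ 1.29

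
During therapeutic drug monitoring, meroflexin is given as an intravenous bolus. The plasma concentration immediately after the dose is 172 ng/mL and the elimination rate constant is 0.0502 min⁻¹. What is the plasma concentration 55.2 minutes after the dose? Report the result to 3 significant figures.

C(t) = C₀ e^(−kt) = 172 × e^(−0.05020 × 55.2) = 172 × e^(−2.771) = 172 × 0.06260 ≈ 10.8 ng/mL

10.8 ng/mL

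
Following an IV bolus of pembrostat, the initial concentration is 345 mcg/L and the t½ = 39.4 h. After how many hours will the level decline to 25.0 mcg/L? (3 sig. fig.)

k = ln 2 / 39.4 = 0.01759 h⁻¹
C(t) = C₀ e^(−kt)  ⇒  t = ln(C₀/C) / k
t = ln(345/25.0) / 0.01759 = 2.625 / 0.01759 ≈ 149 hours

149 hours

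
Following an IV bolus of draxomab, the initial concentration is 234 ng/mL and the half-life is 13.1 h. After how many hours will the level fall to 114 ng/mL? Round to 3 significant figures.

13.6 hours

k = ln 2 / 13.1 = 0.05291 h⁻¹
C(t) = C₀ e^(−kt)  ⇒  t = ln(C₀/C) / k
t = ln(234/114) / 0.05291 = 0.7191 / 0.05291 ≈ 13.6 hours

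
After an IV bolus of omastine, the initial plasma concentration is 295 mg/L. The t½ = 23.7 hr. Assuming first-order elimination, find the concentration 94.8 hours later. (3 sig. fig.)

18.4 mg/L

k = ln 2 / 23.7 = 0.02925 hr⁻¹
C(t) = C₀ e^(−kt) = 295 × e^(−0.02925 × 94.8) = 295 × e^(−2.773) = 295 × 0.06250 ≈ 18.4 mg/L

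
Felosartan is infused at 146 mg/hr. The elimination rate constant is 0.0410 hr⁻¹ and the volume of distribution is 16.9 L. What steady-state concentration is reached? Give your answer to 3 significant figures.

211 µg/mL

CL = k · V = 0.0410 × 16.9 = 0.6929 L/hr
Css = rate / CL = 146 / 0.6929 ≈ 211 µg/mL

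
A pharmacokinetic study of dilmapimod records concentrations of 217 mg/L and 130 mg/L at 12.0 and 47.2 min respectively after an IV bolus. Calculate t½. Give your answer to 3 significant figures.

47.6 minutes

k = ln(C₁/C₂) / (t₂ − t₁) = ln(217/130) / (47.2 − 12.0)
  = 0.5124 / 35.20 = 0.01456 min⁻¹
t½ = ln 2 / k = ln 2 / 0.01456 ≈ 47.6 minutes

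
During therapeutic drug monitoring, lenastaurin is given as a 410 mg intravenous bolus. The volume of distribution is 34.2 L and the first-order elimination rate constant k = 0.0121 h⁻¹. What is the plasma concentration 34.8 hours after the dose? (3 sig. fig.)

C₀ = dose / V = 410 / 34.2 = 11.99 mg/L
C(t) = C₀ e^(−kt) = 11.99 × e^(−0.01210 × 34.8) = 11.99 × e^(−0.4211) = 11.99 × 0.6563 ≈ 7.87 mg/L

7.87 mg/L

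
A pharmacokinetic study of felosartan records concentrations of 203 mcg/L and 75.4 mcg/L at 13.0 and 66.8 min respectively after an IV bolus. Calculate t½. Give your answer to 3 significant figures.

k = ln(C₁/C₂) / (t₂ − t₁) = ln(203/75.4) / (66.8 − 13.0)
  = 0.9904 / 53.80 = 0.01841 min⁻¹
t½ = ln 2 / k = ln 2 / 0.01841 ≈ 37.7 minutes

37.7 minutes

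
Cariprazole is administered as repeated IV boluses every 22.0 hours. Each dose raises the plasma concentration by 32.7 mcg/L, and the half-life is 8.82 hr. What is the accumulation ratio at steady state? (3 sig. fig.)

k = ln 2 / 8.82 = 0.07859 hr⁻¹
Fraction remaining after one interval: e^(−kτ) = e^(−0.07859 × 22.0) = 0.1775
R = 1 / (1 − 0.1775) = 1 / 0.8225 ≈ 1.22

1.22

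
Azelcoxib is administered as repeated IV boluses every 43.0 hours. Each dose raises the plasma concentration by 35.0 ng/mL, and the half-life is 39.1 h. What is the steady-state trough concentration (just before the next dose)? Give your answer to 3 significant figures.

k = ln 2 / 39.1 = 0.01773 h⁻¹
Fraction remaining after one interval: e^(−kτ) = e^(−0.01773 × 43.0) = 0.4666
R = 1 / (1 − 0.4666) = 1.875
Css,max = 35.0 × 1.875 = 65.62 ng/mL
Css,min = Css,max × e^(−kτ) = 65.62 × 0.4666 ≈ 30.6 ng/mL

30.6 ng/mL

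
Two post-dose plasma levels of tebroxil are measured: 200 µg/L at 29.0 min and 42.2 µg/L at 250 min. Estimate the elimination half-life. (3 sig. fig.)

k = ln(C₁/C₂) / (t₂ − t₁) = ln(200/42.2) / (250 − 29.0)
  = 1.556 / 221.0 = 0.007040 min⁻¹
t½ = ln 2 / k = ln 2 / 0.007040 ≈ 98.5 minutes

98.5 minutes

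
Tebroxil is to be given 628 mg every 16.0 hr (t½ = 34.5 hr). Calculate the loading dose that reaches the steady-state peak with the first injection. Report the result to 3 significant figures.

k = ln 2 / 34.5 = 0.02009 hr⁻¹
Accumulation ratio R = 1 / (1 − e^(−kτ)) = 1 / (1 − e^(−0.02009×16.0)) = 1 / (1 − 0.7251) = 3.638
Loading dose = maintenance dose × R = 628 × 3.638 ≈ 2280 mg

2280 mg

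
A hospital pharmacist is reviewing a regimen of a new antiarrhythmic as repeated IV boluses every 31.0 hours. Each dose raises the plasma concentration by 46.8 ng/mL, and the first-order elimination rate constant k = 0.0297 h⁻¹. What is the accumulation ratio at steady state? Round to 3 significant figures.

Fraction remaining after one interval: e^(−kτ) = e^(−0.02970 × 31.0) = 0.3982
R = 1 / (1 − 0.3982) = 1 / 0.6018 ≈ 1.66

1.66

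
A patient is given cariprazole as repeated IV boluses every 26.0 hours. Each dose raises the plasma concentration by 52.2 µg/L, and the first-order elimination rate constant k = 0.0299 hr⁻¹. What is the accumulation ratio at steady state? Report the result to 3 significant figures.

Fraction remaining after one interval: e^(−kτ) = e^(−0.02990 × 26.0) = 0.4596
R = 1 / (1 − 0.4596) = 1 / 0.5404 ≈ 1.85

1.85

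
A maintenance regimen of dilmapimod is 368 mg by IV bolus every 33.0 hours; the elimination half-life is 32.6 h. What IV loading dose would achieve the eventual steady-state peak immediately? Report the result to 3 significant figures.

k = ln 2 / 32.6 = 0.02126 h⁻¹
Accumulation ratio R = 1 / (1 − e^(−kτ)) = 1 / (1 − e^(−0.02126×33.0)) = 1 / (1 − 0.4958) = 1.983
Loading dose = maintenance dose × R = 368 × 1.983 ≈ 730 mg

730 mg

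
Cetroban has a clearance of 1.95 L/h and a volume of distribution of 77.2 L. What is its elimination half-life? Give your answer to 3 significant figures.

27.4 hours

k = CL / V = 1.95 / 77.2 = 0.02526 h⁻¹
t½ = ln 2 / k = ln 2 / 0.02526 ≈ 27.4 hours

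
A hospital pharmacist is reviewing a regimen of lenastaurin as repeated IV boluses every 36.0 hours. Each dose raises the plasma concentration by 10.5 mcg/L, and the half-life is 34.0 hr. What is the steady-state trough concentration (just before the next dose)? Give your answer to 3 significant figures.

k = ln 2 / 34.0 = 0.02039 hr⁻¹
Fraction remaining after one interval: e^(−kτ) = e^(−0.02039 × 36.0) = 0.4800
R = 1 / (1 − 0.4800) = 1.923
Css,max = 10.5 × 1.923 = 20.19 mcg/L
Css,min = Css,max × e^(−kτ) = 20.19 × 0.4800 ≈ 9.69 mcg/L

9.69 mcg/L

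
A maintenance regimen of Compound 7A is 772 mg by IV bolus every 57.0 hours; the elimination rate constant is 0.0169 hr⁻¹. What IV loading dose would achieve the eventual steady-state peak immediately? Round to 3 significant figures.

Accumulation ratio R = 1 / (1 − e^(−kτ)) = 1 / (1 − e^(−0.01690×57.0)) = 1 / (1 − 0.3816) = 1.617
Loading dose = maintenance dose × R = 772 × 1.617 ≈ 1250 mg

1250 mg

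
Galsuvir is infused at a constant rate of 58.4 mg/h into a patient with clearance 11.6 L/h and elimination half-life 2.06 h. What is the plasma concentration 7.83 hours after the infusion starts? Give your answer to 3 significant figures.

4.67 mg/L

Css = rate / CL = 58.4 / 11.6 = 5.034 mg/L
k = ln 2 / 2.06 = 0.3365 h⁻¹
C(t) = Css (1 − e^(−kt)) = 5.034 × (1 − e^(−2.635)) = 5.034 × 0.9283 ≈ 4.67 mg/L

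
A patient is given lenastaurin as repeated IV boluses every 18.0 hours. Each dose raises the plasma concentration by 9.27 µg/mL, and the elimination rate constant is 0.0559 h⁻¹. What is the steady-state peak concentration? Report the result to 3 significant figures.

14.6 µg/mL

Fraction remaining after one interval: e^(−kτ) = e^(−0.05590 × 18.0) = 0.3656
R = 1 / (1 − 0.3656) = 1.576
Css,max = 9.27 × 1.576 ≈ 14.6 µg/mL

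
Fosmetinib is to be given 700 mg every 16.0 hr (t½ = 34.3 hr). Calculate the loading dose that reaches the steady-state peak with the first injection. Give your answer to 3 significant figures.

2530 mg

k = ln 2 / 34.3 = 0.02021 hr⁻¹
Accumulation ratio R = 1 / (1 − e^(−kτ)) = 1 / (1 − e^(−0.02021×16.0)) = 1 / (1 − 0.7237) = 3.620
Loading dose = maintenance dose × R = 700 × 3.620 ≈ 2530 mg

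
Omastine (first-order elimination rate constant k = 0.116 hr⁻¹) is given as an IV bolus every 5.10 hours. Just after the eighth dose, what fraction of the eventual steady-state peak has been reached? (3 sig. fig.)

f_n = 1 − e^(−nkτ) = 1 − e^(−8 × 0.1160 × 5.10) = 1 − e^(−4.733) = 1 − 0.008802 ≈ 0.991

0.991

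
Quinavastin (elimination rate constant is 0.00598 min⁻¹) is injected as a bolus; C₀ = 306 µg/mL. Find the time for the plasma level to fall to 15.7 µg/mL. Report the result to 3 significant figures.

497 minutes

C(t) = C₀ e^(−kt)  ⇒  t = ln(C₀/C) / k
t = ln(306/15.7) / 0.005980 = 2.970 / 0.005980 ≈ 497 minutes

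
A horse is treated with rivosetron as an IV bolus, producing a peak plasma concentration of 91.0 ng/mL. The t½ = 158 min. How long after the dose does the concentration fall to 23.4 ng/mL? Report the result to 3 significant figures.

k = ln 2 / 158 = 0.004387 min⁻¹
C(t) = C₀ e^(−kt)  ⇒  t = ln(C₀/C) / k
t = ln(91.0/23.4) / 0.004387 = 1.358 / 0.004387 ≈ 310 minutes

310 minutes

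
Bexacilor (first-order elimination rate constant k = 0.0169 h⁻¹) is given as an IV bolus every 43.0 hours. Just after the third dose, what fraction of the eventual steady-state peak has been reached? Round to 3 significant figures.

f_n = 1 − e^(−nkτ) = 1 − e^(−3 × 0.01690 × 43.0) = 1 − e^(−2.180) = 1 − 0.1130 ≈ 0.887

0.887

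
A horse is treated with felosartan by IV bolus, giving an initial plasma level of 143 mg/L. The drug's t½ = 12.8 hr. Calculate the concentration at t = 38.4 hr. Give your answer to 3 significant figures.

17.9 mg/L

k = ln 2 / 12.8 = 0.05415 hr⁻¹
C(t) = C₀ e^(−kt) = 143 × e^(−0.05415 × 38.4) = 143 × e^(−2.079) = 143 × 0.1250 ≈ 17.9 mg/L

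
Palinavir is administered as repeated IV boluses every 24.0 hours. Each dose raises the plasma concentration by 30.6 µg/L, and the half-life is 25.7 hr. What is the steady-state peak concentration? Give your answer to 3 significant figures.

k = ln 2 / 25.7 = 0.02697 hr⁻¹
Fraction remaining after one interval: e^(−kτ) = e^(−0.02697 × 24.0) = 0.5235
R = 1 / (1 − 0.5235) = 2.098
Css,max = 30.6 × 2.098 ≈ 64.2 µg/L

64.2 µg/L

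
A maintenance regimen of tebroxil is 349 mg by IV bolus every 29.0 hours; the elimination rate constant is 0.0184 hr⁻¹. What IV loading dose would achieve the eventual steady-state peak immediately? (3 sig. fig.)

844 mg

Accumulation ratio R = 1 / (1 − e^(−kτ)) = 1 / (1 − e^(−0.01840×29.0)) = 1 / (1 − 0.5865) = 2.418
Loading dose = maintenance dose × R = 349 × 2.418 ≈ 844 mg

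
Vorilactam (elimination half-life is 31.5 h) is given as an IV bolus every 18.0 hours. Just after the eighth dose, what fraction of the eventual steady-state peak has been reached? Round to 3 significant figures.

0.958

k = ln 2 / 31.5 = 0.02200 h⁻¹
f_n = 1 − e^(−nkτ) = 1 − e^(−8 × 0.02200 × 18.0) = 1 − e^(−3.169) = 1 − 0.04206 ≈ 0.958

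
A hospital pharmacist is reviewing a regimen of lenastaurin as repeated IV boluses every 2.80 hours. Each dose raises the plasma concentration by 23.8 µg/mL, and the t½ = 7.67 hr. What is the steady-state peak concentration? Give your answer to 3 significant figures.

k = ln 2 / 7.67 = 0.09037 hr⁻¹
Fraction remaining after one interval: e^(−kτ) = e^(−0.09037 × 2.80) = 0.7764
R = 1 / (1 − 0.7764) = 4.473
Css,max = 23.8 × 4.473 ≈ 106 µg/mL

106 µg/mL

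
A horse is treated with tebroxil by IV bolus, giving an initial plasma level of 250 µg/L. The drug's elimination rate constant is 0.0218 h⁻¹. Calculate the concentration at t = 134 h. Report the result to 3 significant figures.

C(t) = C₀ e^(−kt) = 250 × e^(−0.02180 × 134) = 250 × e^(−2.921) = 250 × 0.05387 ≈ 13.5 µg/L

13.5 µg/L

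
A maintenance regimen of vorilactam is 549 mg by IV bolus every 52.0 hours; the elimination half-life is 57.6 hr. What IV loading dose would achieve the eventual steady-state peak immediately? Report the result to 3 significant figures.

1180 mg

k = ln 2 / 57.6 = 0.01203 hr⁻¹
Accumulation ratio R = 1 / (1 − e^(−kτ)) = 1 / (1 − e^(−0.01203×52.0)) = 1 / (1 − 0.5349) = 2.150
Loading dose = maintenance dose × R = 549 × 2.150 ≈ 1180 mg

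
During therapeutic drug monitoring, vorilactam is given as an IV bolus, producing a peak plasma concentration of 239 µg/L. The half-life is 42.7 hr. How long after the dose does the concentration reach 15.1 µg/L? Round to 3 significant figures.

170 hours

k = ln 2 / 42.7 = 0.01623 hr⁻¹
C(t) = C₀ e^(−kt)  ⇒  t = ln(C₀/C) / k
t = ln(239/15.1) / 0.01623 = 2.762 / 0.01623 ≈ 170 hours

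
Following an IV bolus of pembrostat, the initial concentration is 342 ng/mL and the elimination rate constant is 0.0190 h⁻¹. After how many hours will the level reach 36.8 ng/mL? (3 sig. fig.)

C(t) = C₀ e^(−kt)  ⇒  t = ln(C₀/C) / k
t = ln(342/36.8) / 0.01900 = 2.229 / 0.01900 ≈ 117 hours

117 hours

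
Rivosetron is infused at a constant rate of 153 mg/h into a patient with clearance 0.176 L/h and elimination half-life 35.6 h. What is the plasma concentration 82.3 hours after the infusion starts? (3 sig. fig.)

Css = rate / CL = 153 / 0.176 = 869.3 µg/mL
k = ln 2 / 35.6 = 0.01947 h⁻¹
C(t) = Css (1 − e^(−kt)) = 869.3 × (1 − e^(−1.602)) = 869.3 × 0.7986 ≈ 694 µg/mL

694 µg/mL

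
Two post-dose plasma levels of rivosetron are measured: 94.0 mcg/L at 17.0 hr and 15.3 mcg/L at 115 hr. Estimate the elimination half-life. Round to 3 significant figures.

37.4 hours

k = ln(C₁/C₂) / (t₂ − t₁) = ln(94.0/15.3) / (115 − 17.0)
  = 1.815 / 98.00 = 0.01852 hr⁻¹
t½ = ln 2 / k = ln 2 / 0.01852 ≈ 37.4 hours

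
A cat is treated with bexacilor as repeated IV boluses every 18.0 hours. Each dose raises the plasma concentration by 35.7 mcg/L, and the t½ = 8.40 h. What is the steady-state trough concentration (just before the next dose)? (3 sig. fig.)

k = ln 2 / 8.40 = 0.08252 h⁻¹
Fraction remaining after one interval: e^(−kτ) = e^(−0.08252 × 18.0) = 0.2264
R = 1 / (1 − 0.2264) = 1.293
Css,max = 35.7 × 1.293 = 46.15 mcg/L
Css,min = Css,max × e^(−kτ) = 46.15 × 0.2264 ≈ 10.4 mcg/L

10.4 mcg/L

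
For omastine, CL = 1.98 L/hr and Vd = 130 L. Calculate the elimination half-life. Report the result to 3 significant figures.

45.5 hours

k = CL / V = 1.98 / 130 = 0.01523 hr⁻¹
t½ = ln 2 / k = ln 2 / 0.01523 ≈ 45.5 hours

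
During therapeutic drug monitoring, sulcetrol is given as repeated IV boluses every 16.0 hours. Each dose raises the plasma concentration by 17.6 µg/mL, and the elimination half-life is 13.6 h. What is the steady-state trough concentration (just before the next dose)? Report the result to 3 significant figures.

14.0 µg/mL

k = ln 2 / 13.6 = 0.05097 h⁻¹
Fraction remaining after one interval: e^(−kτ) = e^(−0.05097 × 16.0) = 0.4424
R = 1 / (1 − 0.4424) = 1.794
Css,max = 17.6 × 1.794 = 31.57 µg/mL
Css,min = Css,max × e^(−kτ) = 31.57 × 0.4424 ≈ 14.0 µg/mL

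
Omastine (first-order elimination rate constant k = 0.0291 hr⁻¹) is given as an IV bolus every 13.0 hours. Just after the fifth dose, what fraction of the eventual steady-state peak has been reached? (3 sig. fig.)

0.849

f_n = 1 − e^(−nkτ) = 1 − e^(−5 × 0.02910 × 13.0) = 1 − e^(−1.892) = 1 − 0.1508 ≈ 0.849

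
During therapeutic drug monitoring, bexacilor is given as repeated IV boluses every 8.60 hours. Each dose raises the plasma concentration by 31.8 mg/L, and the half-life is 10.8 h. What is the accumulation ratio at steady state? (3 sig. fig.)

2.36

k = ln 2 / 10.8 = 0.06418 h⁻¹
Fraction remaining after one interval: e^(−kτ) = e^(−0.06418 × 8.60) = 0.5758
R = 1 / (1 − 0.5758) = 1 / 0.4242 ≈ 2.36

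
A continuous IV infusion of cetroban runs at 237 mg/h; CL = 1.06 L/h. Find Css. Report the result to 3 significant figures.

Css = infusion rate / CL = 237 / 1.06 ≈ 224 µg/mL

224 µg/mL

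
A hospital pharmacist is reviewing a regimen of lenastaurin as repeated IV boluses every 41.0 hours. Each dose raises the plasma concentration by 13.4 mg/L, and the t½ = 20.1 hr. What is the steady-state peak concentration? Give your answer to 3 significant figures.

k = ln 2 / 20.1 = 0.03448 hr⁻¹
Fraction remaining after one interval: e^(−kτ) = e^(−0.03448 × 41.0) = 0.2432
R = 1 / (1 − 0.2432) = 1.321
Css,max = 13.4 × 1.321 ≈ 17.7 mg/L

17.7 mg/L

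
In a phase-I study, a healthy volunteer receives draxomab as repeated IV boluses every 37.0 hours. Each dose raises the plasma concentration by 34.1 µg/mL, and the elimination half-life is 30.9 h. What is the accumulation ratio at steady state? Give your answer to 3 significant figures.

1.77

k = ln 2 / 30.9 = 0.02243 h⁻¹
Fraction remaining after one interval: e^(−kτ) = e^(−0.02243 × 37.0) = 0.4361
R = 1 / (1 − 0.4361) = 1 / 0.5639 ≈ 1.77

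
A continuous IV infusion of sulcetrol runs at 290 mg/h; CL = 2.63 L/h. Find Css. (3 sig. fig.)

110 µg/mL

Css = infusion rate / CL = 290 / 2.63 ≈ 110 µg/mL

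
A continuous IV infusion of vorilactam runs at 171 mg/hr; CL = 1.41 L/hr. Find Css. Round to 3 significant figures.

121 mg/L

Css = infusion rate / CL = 171 / 1.41 ≈ 121 mg/L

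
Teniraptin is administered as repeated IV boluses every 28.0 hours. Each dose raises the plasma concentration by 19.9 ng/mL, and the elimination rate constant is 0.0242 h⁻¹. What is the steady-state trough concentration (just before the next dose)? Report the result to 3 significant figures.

Fraction remaining after one interval: e^(−kτ) = e^(−0.02420 × 28.0) = 0.5078
R = 1 / (1 − 0.5078) = 2.032
Css,max = 19.9 × 2.032 = 40.43 ng/mL
Css,min = Css,max × e^(−kτ) = 40.43 × 0.5078 ≈ 20.5 ng/mL

20.5 ng/mL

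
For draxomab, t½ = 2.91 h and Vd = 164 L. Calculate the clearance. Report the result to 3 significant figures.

k = ln 2 / t½ = ln 2 / 2.91 = 0.2382 h⁻¹
CL = k · V = 0.2382 × 164 ≈ 39.1 L/h

39.1 L/h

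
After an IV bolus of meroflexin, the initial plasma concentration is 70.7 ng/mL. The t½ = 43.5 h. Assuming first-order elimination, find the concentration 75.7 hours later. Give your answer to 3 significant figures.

21.2 ng/mL

k = ln 2 / 43.5 = 0.01593 h⁻¹
C(t) = C₀ e^(−kt) = 70.7 × e^(−0.01593 × 75.7) = 70.7 × e^(−1.206) = 70.7 × 0.2993 ≈ 21.2 ng/mL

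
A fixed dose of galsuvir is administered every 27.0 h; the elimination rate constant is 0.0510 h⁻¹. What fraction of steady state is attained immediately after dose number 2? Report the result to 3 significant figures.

0.936

f_n = 1 − e^(−nkτ) = 1 − e^(−2 × 0.05100 × 27.0) = 1 − e^(−2.754) = 1 − 0.06367 ≈ 0.936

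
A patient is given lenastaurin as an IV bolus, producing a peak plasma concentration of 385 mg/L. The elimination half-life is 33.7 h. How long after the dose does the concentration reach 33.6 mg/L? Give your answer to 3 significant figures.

k = ln 2 / 33.7 = 0.02057 h⁻¹
C(t) = C₀ e^(−kt)  ⇒  t = ln(C₀/C) / k
t = ln(385/33.6) / 0.02057 = 2.439 / 0.02057 ≈ 119 hours

119 hours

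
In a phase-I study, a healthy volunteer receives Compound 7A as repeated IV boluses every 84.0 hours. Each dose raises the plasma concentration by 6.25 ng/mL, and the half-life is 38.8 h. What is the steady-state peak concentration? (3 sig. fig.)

k = ln 2 / 38.8 = 0.01786 h⁻¹
Fraction remaining after one interval: e^(−kτ) = e^(−0.01786 × 84.0) = 0.2230
R = 1 / (1 − 0.2230) = 1.287
Css,max = 6.25 × 1.287 ≈ 8.04 ng/mL

8.04 ng/mL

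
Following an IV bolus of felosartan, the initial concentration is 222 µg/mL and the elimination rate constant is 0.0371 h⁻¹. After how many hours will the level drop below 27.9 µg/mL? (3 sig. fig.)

55.9 hours

C(t) = C₀ e^(−kt)  ⇒  t = ln(C₀/C) / k
t = ln(222/27.9) / 0.03710 = 2.074 / 0.03710 ≈ 55.9 hours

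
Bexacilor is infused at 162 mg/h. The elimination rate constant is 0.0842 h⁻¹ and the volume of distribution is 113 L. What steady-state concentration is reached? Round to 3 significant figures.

17.0 mg/L

CL = k · V = 0.0842 × 113 = 9.515 L/h
Css = rate / CL = 162 / 9.515 ≈ 17.0 mg/L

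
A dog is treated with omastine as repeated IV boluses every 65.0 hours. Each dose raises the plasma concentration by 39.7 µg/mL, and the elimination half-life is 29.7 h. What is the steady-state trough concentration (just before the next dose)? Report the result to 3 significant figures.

11.2 µg/mL

k = ln 2 / 29.7 = 0.02334 h⁻¹
Fraction remaining after one interval: e^(−kτ) = e^(−0.02334 × 65.0) = 0.2194
R = 1 / (1 − 0.2194) = 1.281
Css,max = 39.7 × 1.281 = 50.86 µg/mL
Css,min = Css,max × e^(−kτ) = 50.86 × 0.2194 ≈ 11.2 µg/mL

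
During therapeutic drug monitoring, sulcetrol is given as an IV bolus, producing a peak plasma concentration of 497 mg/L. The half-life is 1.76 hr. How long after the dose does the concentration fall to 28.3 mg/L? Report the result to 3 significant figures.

7.28 hours

k = ln 2 / 1.76 = 0.3938 hr⁻¹
C(t) = C₀ e^(−kt)  ⇒  t = ln(C₀/C) / k
t = ln(497/28.3) / 0.3938 = 2.866 / 0.3938 ≈ 7.28 hours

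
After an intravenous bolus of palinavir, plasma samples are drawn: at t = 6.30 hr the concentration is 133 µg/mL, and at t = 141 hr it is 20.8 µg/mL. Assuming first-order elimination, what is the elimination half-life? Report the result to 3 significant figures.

50.3 hours

k = ln(C₁/C₂) / (t₂ − t₁) = ln(133/20.8) / (141 − 6.30)
  = 1.855 / 134.7 = 0.01377 hr⁻¹
t½ = ln 2 / k = ln 2 / 0.01377 ≈ 50.3 hours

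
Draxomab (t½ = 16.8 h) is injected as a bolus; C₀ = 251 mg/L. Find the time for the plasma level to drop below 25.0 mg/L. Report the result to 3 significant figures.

55.9 hours

k = ln 2 / 16.8 = 0.04126 h⁻¹
C(t) = C₀ e^(−kt)  ⇒  t = ln(C₀/C) / k
t = ln(251/25.0) / 0.04126 = 2.307 / 0.04126 ≈ 55.9 hours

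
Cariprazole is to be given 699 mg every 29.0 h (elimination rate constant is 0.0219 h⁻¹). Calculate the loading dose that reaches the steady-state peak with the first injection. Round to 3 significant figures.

Accumulation ratio R = 1 / (1 − e^(−kτ)) = 1 / (1 − e^(−0.02190×29.0)) = 1 / (1 − 0.5299) = 2.127
Loading dose = maintenance dose × R = 699 × 2.127 ≈ 1490 mg

1490 mg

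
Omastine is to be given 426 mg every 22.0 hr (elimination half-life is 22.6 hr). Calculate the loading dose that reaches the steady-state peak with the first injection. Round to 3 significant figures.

k = ln 2 / 22.6 = 0.03067 hr⁻¹
Accumulation ratio R = 1 / (1 − e^(−kτ)) = 1 / (1 − e^(−0.03067×22.0)) = 1 / (1 − 0.5093) = 2.038
Loading dose = maintenance dose × R = 426 × 2.038 ≈ 868 mg

868 mg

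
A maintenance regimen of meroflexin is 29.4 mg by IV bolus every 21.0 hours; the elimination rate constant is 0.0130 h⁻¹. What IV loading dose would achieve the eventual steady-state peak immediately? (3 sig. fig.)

Accumulation ratio R = 1 / (1 − e^(−kτ)) = 1 / (1 − e^(−0.01300×21.0)) = 1 / (1 − 0.7611) = 4.186
Loading dose = maintenance dose × R = 29.4 × 4.186 ≈ 123 mg

123 mg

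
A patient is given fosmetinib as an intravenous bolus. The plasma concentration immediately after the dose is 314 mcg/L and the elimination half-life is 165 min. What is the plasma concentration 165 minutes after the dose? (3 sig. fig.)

157 mcg/L

k = ln 2 / 165 = 0.004201 min⁻¹
165 min is 1.000 half-lives, so C = 314 × (1/2)^1.000 = 314 × 0.5000 ≈ 157 mcg/L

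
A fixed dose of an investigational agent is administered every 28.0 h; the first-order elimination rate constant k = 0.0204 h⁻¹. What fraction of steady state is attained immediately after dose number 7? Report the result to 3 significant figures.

f_n = 1 − e^(−nkτ) = 1 − e^(−7 × 0.02040 × 28.0) = 1 − e^(−3.998) = 1 − 0.01834 ≈ 0.982

0.982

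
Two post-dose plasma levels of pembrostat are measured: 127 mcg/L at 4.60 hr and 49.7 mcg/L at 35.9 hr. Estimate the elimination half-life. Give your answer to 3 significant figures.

23.1 hours

k = ln(C₁/C₂) / (t₂ − t₁) = ln(127/49.7) / (35.9 − 4.60)
  = 0.9382 / 31.30 = 0.02997 hr⁻¹
t½ = ln 2 / k = ln 2 / 0.02997 ≈ 23.1 hours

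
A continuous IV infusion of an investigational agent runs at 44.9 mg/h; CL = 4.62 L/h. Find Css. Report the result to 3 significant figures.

Css = infusion rate / CL = 44.9 / 4.62 ≈ 9.72 mg/L

9.72 mg/L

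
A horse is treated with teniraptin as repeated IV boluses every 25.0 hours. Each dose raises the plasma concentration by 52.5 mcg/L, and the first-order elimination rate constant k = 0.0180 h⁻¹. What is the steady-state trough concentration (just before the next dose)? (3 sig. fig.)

Fraction remaining after one interval: e^(−kτ) = e^(−0.01800 × 25.0) = 0.6376
R = 1 / (1 − 0.6376) = 2.760
Css,max = 52.5 × 2.760 = 144.9 mcg/L
Css,min = Css,max × e^(−kτ) = 144.9 × 0.6376 ≈ 92.4 mcg/L

92.4 mcg/L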